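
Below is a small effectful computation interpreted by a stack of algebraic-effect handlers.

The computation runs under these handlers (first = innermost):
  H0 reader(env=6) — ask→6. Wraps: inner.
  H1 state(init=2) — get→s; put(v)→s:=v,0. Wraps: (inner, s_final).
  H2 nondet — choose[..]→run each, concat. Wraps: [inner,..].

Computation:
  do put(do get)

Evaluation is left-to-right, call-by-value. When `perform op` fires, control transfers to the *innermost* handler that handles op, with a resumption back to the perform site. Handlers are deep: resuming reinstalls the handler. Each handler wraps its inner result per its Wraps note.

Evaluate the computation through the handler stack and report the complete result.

Step-by-step:
get @ H1 ⇒ 2
put(2) @ H1 ⇒ s:=2
H0 returns 0
H1 returns (0, 2)
H2 returns [(0, 2)]
= [(0, 2)]

Answer: [(0, 2)]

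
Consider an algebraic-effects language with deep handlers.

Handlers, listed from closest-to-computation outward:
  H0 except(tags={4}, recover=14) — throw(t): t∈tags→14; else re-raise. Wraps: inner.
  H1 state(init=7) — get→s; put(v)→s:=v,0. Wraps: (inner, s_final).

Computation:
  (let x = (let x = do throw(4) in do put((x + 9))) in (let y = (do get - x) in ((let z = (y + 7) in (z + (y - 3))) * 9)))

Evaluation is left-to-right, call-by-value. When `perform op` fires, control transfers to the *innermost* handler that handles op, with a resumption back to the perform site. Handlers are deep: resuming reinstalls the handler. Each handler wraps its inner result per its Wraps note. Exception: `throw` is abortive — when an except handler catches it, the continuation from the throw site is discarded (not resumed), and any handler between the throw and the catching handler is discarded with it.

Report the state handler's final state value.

Answer: 7

Step-by-step:
throw(4) @ H0 caught ⇒ 14
H1 returns (14, 7)
= (14, 7)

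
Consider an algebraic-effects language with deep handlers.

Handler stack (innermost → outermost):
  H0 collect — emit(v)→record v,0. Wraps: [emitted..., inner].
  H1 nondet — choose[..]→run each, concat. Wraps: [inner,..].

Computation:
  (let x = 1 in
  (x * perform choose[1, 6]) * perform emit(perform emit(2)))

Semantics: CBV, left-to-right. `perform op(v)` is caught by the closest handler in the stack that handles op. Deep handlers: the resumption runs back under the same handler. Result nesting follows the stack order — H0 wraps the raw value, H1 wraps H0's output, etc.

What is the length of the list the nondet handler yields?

Answer: 2

Working:
choose[1, 6] @ H1
  branch[0] choose=1:
    emit(2) @ H0 ⇒ out+=2
    emit(0) @ H0 ⇒ out+=0
    H0 returns [2, 0, 0]
    H1 returns [[2, 0, 0]]
  branch[1] choose=6:
    emit(2) @ H0 ⇒ out+=2
    emit(0) @ H0 ⇒ out+=0
    H0 returns [2, 0, 0]
    H1 returns [[2, 0, 0]]
= [[2, 0, 0], [2, 0, 0]]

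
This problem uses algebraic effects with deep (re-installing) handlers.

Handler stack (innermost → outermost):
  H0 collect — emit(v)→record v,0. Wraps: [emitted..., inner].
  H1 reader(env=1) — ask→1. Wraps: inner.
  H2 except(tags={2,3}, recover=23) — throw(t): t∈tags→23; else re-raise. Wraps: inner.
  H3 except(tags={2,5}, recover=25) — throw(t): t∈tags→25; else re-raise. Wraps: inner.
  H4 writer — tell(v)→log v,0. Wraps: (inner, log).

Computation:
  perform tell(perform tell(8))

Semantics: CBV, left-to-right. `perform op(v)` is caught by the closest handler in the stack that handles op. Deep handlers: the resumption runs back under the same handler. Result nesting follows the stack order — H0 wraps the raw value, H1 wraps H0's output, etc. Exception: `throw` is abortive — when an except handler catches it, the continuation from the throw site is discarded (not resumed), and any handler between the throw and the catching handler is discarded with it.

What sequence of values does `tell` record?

Answer: (8, 0)

Step-by-step:
tell(8) @ H4 ⇒ log+=8
tell(0) @ H4 ⇒ log+=0
H0 returns [0]
H1 returns [0]
H2 returns [0]
H3 returns [0]
H4 returns ([0], (8, 0))
= ([0], (8, 0))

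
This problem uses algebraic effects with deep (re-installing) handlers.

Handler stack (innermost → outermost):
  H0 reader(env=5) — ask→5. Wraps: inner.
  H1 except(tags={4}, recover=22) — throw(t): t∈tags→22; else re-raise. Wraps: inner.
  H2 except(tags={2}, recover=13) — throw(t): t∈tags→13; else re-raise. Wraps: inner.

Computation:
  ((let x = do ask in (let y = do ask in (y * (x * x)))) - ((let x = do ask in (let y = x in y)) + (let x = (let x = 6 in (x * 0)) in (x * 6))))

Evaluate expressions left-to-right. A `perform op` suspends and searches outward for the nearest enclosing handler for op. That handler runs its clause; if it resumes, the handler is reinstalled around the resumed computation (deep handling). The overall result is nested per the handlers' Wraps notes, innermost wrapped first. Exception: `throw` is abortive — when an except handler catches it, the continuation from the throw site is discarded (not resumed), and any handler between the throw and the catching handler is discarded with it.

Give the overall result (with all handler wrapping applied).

Answer: 120

Step-by-step:
ask @ H0 ⇒ 5
ask @ H0 ⇒ 5
ask @ H0 ⇒ 5
H0 returns 120
H1 returns 120
H2 returns 120
= 120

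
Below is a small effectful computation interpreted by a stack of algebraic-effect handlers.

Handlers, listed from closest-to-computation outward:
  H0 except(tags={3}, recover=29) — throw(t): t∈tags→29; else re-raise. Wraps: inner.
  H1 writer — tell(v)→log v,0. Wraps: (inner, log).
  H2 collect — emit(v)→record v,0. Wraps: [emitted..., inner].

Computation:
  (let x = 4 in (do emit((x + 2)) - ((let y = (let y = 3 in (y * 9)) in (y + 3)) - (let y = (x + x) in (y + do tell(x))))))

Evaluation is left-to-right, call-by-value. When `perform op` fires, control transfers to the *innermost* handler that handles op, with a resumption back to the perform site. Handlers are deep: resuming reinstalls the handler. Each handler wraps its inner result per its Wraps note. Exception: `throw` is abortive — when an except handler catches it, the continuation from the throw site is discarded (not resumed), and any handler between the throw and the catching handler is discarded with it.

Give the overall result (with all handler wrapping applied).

Answer: [6, (-22, (4))]

Working:
emit(6) @ H2 ⇒ out+=6
tell(4) @ H1 ⇒ log+=4
H0 returns -22
H1 returns (-22, (4))
H2 returns [6, (-22, (4))]
= [6, (-22, (4))]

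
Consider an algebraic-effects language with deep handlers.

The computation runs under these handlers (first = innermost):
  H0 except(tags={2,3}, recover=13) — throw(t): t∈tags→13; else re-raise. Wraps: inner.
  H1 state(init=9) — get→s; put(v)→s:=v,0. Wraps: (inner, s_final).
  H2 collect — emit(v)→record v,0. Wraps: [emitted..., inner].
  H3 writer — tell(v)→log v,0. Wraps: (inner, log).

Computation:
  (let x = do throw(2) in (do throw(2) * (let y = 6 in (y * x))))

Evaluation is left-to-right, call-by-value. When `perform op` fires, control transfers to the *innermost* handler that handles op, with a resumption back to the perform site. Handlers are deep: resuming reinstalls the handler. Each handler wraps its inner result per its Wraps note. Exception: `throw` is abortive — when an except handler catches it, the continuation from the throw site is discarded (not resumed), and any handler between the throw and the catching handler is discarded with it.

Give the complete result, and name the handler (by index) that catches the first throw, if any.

Answer: ([(13, 9)], ()) ; first throw caught by: H0

Working:
throw(2) @ H0 caught ⇒ 13
H1 returns (13, 9)
H2 returns [(13, 9)]
H3 returns ([(13, 9)], ())
= ([(13, 9)], ())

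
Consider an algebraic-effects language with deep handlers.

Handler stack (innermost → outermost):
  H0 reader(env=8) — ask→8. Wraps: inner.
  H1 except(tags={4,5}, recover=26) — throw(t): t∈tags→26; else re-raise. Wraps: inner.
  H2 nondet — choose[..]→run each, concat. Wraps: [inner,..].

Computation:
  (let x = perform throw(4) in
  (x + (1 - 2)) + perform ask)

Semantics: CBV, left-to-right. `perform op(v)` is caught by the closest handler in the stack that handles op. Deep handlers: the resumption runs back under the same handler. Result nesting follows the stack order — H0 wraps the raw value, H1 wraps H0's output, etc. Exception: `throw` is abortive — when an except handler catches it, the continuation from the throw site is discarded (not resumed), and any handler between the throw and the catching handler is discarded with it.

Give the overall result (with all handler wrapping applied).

Answer: [26]

Step-by-step:
throw(4) @ H1 caught ⇒ 26
H2 returns [26]
= [26]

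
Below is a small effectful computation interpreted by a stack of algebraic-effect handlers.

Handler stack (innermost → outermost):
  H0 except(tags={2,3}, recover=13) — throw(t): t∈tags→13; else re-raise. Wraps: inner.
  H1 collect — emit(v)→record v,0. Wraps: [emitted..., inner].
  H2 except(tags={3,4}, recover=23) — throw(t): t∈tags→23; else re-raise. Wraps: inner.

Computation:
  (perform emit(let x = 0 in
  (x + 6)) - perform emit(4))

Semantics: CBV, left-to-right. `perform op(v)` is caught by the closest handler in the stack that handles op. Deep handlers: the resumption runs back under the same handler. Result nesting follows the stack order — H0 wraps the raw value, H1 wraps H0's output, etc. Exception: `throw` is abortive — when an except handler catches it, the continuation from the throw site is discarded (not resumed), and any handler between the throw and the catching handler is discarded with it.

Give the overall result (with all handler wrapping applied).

Evaluation trace:
emit(6) @ H1 ⇒ out+=6
emit(4) @ H1 ⇒ out+=4
H0 returns 0
H1 returns [6, 4, 0]
H2 returns [6, 4, 0]
= [6, 4, 0]

Answer: [6, 4, 0]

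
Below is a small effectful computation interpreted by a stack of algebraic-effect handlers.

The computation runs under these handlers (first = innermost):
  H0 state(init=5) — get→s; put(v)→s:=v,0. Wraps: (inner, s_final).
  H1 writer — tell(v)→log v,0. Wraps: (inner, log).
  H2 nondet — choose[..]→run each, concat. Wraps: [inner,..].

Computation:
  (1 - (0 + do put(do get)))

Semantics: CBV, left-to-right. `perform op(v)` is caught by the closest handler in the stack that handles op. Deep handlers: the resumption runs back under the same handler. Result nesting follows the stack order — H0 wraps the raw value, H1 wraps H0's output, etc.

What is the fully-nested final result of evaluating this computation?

Evaluation trace:
get @ H0 ⇒ 5
put(5) @ H0 ⇒ s:=5
H0 returns (1, 5)
H1 returns ((1, 5), ())
H2 returns [((1, 5), ())]
= [((1, 5), ())]

Answer: [((1, 5), ())]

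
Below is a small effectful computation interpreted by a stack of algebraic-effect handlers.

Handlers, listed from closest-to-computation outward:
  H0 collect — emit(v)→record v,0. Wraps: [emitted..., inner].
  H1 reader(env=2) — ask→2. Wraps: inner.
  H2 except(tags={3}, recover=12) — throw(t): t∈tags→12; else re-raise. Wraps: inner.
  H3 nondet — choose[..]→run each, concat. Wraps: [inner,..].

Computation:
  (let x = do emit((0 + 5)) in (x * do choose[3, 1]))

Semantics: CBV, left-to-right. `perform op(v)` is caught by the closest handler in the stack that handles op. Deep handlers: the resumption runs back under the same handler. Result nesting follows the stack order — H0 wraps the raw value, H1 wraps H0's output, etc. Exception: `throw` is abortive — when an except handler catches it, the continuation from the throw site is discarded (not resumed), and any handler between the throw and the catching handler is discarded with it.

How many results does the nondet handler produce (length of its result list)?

Answer: 2

Working:
emit(5) @ H0 ⇒ out+=5
choose[3, 1] @ H3
  branch[0] choose=3:
    H0 returns [5, 0]
    H1 returns [5, 0]
    H2 returns [5, 0]
    H3 returns [[5, 0]]
  branch[1] choose=1:
    H0 returns [5, 0]
    H1 returns [5, 0]
    H2 returns [5, 0]
    H3 returns [[5, 0]]
= [[5, 0], [5, 0]]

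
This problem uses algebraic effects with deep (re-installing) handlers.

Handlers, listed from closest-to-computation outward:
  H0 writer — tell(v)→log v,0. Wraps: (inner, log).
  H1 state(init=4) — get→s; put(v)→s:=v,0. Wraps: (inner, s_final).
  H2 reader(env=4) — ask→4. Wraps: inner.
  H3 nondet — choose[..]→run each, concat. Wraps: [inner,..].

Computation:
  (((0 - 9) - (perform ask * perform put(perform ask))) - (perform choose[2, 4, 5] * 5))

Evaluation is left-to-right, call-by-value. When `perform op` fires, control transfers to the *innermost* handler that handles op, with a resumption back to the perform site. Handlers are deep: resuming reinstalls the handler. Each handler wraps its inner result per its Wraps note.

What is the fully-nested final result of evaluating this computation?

Answer: [((-19, ()), 4), ((-29, ()), 4), ((-34, ()), 4)]

Working:
ask @ H2 ⇒ 4
ask @ H2 ⇒ 4
put(4) @ H1 ⇒ s:=4
choose[2, 4, 5] @ H3
  branch[0] choose=2:
    H0 returns (-19, ())
    H1 returns ((-19, ()), 4)
    H2 returns ((-19, ()), 4)
    H3 returns [((-19, ()), 4)]
  branch[1] choose=4:
    H0 returns (-29, ())
    H1 returns ((-29, ()), 4)
    H2 returns ((-29, ()), 4)
    H3 returns [((-29, ()), 4)]
  branch[2] choose=5:
    H0 returns (-34, ())
    H1 returns ((-34, ()), 4)
    H2 returns ((-34, ()), 4)
    H3 returns [((-34, ()), 4)]
= [((-19, ()), 4), ((-29, ()), 4), ((-34, ()), 4)]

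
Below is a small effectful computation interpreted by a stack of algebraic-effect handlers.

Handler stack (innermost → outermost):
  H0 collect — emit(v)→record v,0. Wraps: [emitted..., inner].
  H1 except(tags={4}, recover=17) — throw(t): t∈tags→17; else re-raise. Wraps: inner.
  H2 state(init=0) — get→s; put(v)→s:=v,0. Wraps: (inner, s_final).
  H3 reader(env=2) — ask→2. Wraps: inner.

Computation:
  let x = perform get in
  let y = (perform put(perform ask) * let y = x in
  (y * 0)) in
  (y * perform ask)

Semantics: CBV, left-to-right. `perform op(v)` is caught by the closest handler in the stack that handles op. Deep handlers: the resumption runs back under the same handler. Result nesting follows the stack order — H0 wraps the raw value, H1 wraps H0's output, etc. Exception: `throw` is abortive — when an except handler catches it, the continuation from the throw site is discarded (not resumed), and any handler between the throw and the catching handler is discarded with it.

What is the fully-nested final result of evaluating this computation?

Answer: ([0], 2)

Working:
get @ H2 ⇒ 0
ask @ H3 ⇒ 2
put(2) @ H2 ⇒ s:=2
ask @ H3 ⇒ 2
H0 returns [0]
H1 returns [0]
H2 returns ([0], 2)
H3 returns ([0], 2)
= ([0], 2)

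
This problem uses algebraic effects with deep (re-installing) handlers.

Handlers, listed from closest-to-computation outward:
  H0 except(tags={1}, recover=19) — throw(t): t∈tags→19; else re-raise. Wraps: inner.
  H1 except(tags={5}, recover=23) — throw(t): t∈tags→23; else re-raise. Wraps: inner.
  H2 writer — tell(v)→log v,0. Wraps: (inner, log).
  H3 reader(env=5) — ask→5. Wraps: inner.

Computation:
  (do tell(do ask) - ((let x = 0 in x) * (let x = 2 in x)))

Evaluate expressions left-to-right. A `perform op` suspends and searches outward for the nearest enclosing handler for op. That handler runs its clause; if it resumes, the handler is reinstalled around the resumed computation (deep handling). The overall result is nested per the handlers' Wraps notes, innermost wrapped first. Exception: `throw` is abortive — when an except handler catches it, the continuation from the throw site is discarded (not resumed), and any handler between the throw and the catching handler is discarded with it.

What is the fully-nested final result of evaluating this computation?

Answer: (0, (5))

Working:
ask @ H3 ⇒ 5
tell(5) @ H2 ⇒ log+=5
H0 returns 0
H1 returns 0
H2 returns (0, (5))
H3 returns (0, (5))
= (0, (5))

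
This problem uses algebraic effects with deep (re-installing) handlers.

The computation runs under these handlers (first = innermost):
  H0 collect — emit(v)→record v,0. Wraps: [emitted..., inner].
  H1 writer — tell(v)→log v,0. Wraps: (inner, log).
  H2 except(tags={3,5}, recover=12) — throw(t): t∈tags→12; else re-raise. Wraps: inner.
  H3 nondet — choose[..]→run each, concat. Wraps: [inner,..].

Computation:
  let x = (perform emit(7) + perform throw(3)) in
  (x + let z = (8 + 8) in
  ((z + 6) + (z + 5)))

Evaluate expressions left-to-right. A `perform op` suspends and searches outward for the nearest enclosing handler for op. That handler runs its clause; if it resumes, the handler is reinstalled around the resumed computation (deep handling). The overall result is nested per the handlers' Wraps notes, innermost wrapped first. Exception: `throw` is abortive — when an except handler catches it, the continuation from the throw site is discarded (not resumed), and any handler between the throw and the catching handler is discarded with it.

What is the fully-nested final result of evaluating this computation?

Evaluation trace:
emit(7) @ H0 ⇒ out+=7
throw(3) @ H2 caught ⇒ 12
H3 returns [12]
= [12]

Answer: [12]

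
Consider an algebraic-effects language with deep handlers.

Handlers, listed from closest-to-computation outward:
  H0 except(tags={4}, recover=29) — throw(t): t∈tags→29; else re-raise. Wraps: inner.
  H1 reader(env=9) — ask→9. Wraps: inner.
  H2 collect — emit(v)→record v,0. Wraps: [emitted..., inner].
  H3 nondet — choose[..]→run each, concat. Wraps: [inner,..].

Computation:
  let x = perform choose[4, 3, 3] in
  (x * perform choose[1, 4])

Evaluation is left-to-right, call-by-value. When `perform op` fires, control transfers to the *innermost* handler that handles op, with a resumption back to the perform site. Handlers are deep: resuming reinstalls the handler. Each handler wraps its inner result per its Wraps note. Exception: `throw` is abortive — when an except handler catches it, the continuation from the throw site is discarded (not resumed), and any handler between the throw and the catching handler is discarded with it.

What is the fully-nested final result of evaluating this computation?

Answer: [[4], [16], [3], [12], [3], [12]]

Step-by-step:
choose[4, 3, 3] @ H3
  branch[0] choose=4:
    choose[1, 4] @ H3
      branch[0] choose=1:
        H0 returns 4
        H1 returns 4
        H2 returns [4]
        H3 returns [[4]]
      branch[1] choose=4:
        H0 returns 16
        H1 returns 16
        H2 returns [16]
        H3 returns [[16]]
  branch[1] choose=3:
    choose[1, 4] @ H3
      branch[0] choose=1:
        H0 returns 3
        H1 returns 3
        H2 returns [3]
        H3 returns [[3]]
      branch[1] choose=4:
        H0 returns 12
        H1 returns 12
        H2 returns [12]
        H3 returns [[12]]
  branch[2] choose=3:
    choose[1, 4] @ H3
      branch[0] choose=1:
        H0 returns 3
        H1 returns 3
        H2 returns [3]
        H3 returns [[3]]
      branch[1] choose=4:
        H0 returns 12
        H1 returns 12
        H2 returns [12]
        H3 returns [[12]]
= [[4], [16], [3], [12], [3], [12]]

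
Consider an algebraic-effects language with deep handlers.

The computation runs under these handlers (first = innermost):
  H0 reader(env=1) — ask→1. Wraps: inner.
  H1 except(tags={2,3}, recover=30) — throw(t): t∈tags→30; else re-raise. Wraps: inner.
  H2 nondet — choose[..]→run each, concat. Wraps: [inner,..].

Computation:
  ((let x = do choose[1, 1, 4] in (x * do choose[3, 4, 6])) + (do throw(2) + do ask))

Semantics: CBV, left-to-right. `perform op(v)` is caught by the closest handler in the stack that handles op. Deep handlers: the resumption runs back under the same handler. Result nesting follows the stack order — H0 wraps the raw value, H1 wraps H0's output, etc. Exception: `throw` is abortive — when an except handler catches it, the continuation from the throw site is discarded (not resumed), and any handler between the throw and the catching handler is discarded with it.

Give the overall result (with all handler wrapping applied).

Answer: [30, 30, 30, 30, 30, 30, 30, 30, 30]

Evaluation trace:
choose[1, 1, 4] @ H2
  branch[0] choose=1:
    choose[3, 4, 6] @ H2
      branch[0] choose=3:
        throw(2) @ H1 caught ⇒ 30
        H2 returns [30]
      branch[1] choose=4:
        throw(2) @ H1 caught ⇒ 30
        H2 returns [30]
      branch[2] choose=6:
        throw(2) @ H1 caught ⇒ 30
        H2 returns [30]
  branch[1] choose=1:
    choose[3, 4, 6] @ H2
      branch[0] choose=3:
        throw(2) @ H1 caught ⇒ 30
        H2 returns [30]
      branch[1] choose=4:
        throw(2) @ H1 caught ⇒ 30
        H2 returns [30]
      branch[2] choose=6:
        throw(2) @ H1 caught ⇒ 30
        H2 returns [30]
  branch[2] choose=4:
    choose[3, 4, 6] @ H2
      branch[0] choose=3:
        throw(2) @ H1 caught ⇒ 30
        H2 returns [30]
      branch[1] choose=4:
        throw(2) @ H1 caught ⇒ 30
        H2 returns [30]
      branch[2] choose=6:
        throw(2) @ H1 caught ⇒ 30
        H2 returns [30]
= [30, 30, 30, 30, 30, 30, 30, 30, 30]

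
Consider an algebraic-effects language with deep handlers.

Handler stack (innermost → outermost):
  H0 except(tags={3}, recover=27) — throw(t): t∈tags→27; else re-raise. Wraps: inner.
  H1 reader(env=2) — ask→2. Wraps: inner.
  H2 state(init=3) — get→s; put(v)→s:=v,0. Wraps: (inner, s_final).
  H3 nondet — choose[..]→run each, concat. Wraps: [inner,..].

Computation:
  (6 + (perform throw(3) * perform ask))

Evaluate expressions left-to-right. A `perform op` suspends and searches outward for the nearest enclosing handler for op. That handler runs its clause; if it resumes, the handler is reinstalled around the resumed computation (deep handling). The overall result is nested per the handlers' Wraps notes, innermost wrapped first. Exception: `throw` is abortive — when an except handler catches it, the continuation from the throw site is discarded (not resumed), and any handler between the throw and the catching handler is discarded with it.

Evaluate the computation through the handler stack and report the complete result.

Answer: [(27, 3)]

Step-by-step:
throw(3) @ H0 caught ⇒ 27
H1 returns 27
H2 returns (27, 3)
H3 returns [(27, 3)]
= [(27, 3)]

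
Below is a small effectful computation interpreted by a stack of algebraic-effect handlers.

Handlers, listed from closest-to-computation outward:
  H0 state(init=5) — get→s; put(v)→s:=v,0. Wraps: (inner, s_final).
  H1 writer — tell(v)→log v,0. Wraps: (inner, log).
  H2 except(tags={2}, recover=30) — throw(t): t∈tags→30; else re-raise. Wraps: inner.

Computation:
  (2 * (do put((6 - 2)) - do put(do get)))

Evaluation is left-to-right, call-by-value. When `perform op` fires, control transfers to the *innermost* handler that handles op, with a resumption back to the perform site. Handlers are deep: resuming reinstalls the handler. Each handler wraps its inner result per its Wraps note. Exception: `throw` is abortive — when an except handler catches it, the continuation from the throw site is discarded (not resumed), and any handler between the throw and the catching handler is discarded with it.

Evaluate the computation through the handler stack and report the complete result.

Working:
put(4) @ H0 ⇒ s:=4
get @ H0 ⇒ 4
put(4) @ H0 ⇒ s:=4
H0 returns (0, 4)
H1 returns ((0, 4), ())
H2 returns ((0, 4), ())
= ((0, 4), ())

Answer: ((0, 4), ())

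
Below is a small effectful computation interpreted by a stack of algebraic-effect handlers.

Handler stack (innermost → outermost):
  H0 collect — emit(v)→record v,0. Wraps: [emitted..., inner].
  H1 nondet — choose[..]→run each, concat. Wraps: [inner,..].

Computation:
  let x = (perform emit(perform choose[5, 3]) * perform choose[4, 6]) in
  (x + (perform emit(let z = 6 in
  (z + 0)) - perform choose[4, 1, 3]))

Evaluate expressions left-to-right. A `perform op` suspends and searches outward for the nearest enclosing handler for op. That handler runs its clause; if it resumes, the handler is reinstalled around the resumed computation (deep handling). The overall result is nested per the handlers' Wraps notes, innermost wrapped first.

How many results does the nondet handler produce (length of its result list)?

Step-by-step:
choose[5, 3] @ H1
  branch[0] choose=5:
    emit(5) @ H0 ⇒ out+=5
    choose[4, 6] @ H1
      branch[0] choose=4:
        emit(6) @ H0 ⇒ out+=6
        choose[4, 1, 3] @ H1
          branch[0] choose=4:
            H0 returns [5, 6, -4]
            H1 returns [[5, 6, -4]]
          branch[1] choose=1:
            H0 returns [5, 6, -1]
            H1 returns [[5, 6, -1]]
          branch[2] choose=3:
            H0 returns [5, 6, -3]
            H1 returns [[5, 6, -3]]
      branch[1] choose=6:
        emit(6) @ H0 ⇒ out+=6
        choose[4, 1, 3] @ H1
          branch[0] choose=4:
            H0 returns [5, 6, -4]
            H1 returns [[5, 6, -4]]
          branch[1] choose=1:
            H0 returns [5, 6, -1]
            H1 returns [[5, 6, -1]]
          branch[2] choose=3:
            H0 returns [5, 6, -3]
            H1 returns [[5, 6, -3]]
  branch[1] choose=3:
    emit(3) @ H0 ⇒ out+=3
    choose[4, 6] @ H1
      branch[0] choose=4:
        emit(6) @ H0 ⇒ out+=6
        choose[4, 1, 3] @ H1
          branch[0] choose=4:
            H0 returns [3, 6, -4]
            H1 returns [[3, 6, -4]]
          branch[1] choose=1:
            H0 returns [3, 6, -1]
            H1 returns [[3, 6, -1]]
          branch[2] choose=3:
            H0 returns [3, 6, -3]
            H1 returns [[3, 6, -3]]
      branch[1] choose=6:
        emit(6) @ H0 ⇒ out+=6
        choose[4, 1, 3] @ H1
          branch[0] choose=4:
            H0 returns [3, 6, -4]
            H1 returns [[3, 6, -4]]
          branch[1] choose=1:
            H0 returns [3, 6, -1]
            H1 returns [[3, 6, -1]]
          branch[2] choose=3:
            H0 returns [3, 6, -3]
            H1 returns [[3, 6, -3]]
= [[5, 6, -4], [5, 6, -1], [5, 6, -3], [5, 6, -4], [5, 6, -1], [5, 6, -3], [3, 6, -4], [3, 6, -1], [3, 6, -3], [3, 6, -4], [3, 6, -1], [3, 6, -3]]

Answer: 12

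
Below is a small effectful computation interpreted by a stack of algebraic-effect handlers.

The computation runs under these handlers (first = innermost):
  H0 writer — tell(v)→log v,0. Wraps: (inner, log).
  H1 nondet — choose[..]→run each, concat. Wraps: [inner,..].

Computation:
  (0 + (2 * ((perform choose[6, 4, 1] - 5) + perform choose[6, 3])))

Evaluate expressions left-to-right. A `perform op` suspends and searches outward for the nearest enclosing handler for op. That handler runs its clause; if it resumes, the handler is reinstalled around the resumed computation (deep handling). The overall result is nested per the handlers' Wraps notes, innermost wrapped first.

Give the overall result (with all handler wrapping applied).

Answer: [(14, ()), (8, ()), (10, ()), (4, ()), (4, ()), (-2, ())]

Step-by-step:
choose[6, 4, 1] @ H1
  branch[0] choose=6:
    choose[6, 3] @ H1
      branch[0] choose=6:
        H0 returns (14, ())
        H1 returns [(14, ())]
      branch[1] choose=3:
        H0 returns (8, ())
        H1 returns [(8, ())]
  branch[1] choose=4:
    choose[6, 3] @ H1
      branch[0] choose=6:
        H0 returns (10, ())
        H1 returns [(10, ())]
      branch[1] choose=3:
        H0 returns (4, ())
        H1 returns [(4, ())]
  branch[2] choose=1:
    choose[6, 3] @ H1
      branch[0] choose=6:
        H0 returns (4, ())
        H1 returns [(4, ())]
      branch[1] choose=3:
        H0 returns (-2, ())
        H1 returns [(-2, ())]
= [(14, ()), (8, ()), (10, ()), (4, ()), (4, ()), (-2, ())]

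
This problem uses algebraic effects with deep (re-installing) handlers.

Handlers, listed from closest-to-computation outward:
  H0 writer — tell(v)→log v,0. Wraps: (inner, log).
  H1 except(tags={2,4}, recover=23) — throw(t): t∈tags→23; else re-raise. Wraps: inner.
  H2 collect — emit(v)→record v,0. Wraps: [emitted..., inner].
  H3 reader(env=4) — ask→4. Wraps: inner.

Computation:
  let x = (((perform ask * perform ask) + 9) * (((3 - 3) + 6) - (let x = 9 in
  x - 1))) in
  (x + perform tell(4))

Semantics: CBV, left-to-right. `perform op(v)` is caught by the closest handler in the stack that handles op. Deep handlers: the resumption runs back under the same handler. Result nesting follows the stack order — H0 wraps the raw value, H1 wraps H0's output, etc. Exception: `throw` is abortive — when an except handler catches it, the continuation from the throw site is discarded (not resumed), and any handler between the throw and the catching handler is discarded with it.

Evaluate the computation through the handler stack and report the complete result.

Answer: [(-50, (4))]

Step-by-step:
ask @ H3 ⇒ 4
ask @ H3 ⇒ 4
tell(4) @ H0 ⇒ log+=4
H0 returns (-50, (4))
H1 returns (-50, (4))
H2 returns [(-50, (4))]
H3 returns [(-50, (4))]
= [(-50, (4))]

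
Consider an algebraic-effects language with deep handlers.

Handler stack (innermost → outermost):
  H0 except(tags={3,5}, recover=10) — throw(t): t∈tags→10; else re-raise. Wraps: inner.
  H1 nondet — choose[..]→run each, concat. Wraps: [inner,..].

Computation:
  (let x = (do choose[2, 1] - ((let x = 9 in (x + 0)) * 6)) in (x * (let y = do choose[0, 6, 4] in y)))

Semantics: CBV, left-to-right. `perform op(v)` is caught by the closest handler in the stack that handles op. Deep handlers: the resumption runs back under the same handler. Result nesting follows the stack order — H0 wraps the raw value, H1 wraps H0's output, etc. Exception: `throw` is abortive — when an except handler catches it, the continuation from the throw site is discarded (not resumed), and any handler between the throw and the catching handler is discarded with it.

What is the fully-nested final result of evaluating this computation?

Evaluation trace:
choose[2, 1] @ H1
  branch[0] choose=2:
    choose[0, 6, 4] @ H1
      branch[0] choose=0:
        H0 returns 0
        H1 returns [0]
      branch[1] choose=6:
        H0 returns -312
        H1 returns [-312]
      branch[2] choose=4:
        H0 returns -208
        H1 returns [-208]
  branch[1] choose=1:
    choose[0, 6, 4] @ H1
      branch[0] choose=0:
        H0 returns 0
        H1 returns [0]
      branch[1] choose=6:
        H0 returns -318
        H1 returns [-318]
      branch[2] choose=4:
        H0 returns -212
        H1 returns [-212]
= [0, -312, -208, 0, -318, -212]

Answer: [0, -312, -208, 0, -318, -212]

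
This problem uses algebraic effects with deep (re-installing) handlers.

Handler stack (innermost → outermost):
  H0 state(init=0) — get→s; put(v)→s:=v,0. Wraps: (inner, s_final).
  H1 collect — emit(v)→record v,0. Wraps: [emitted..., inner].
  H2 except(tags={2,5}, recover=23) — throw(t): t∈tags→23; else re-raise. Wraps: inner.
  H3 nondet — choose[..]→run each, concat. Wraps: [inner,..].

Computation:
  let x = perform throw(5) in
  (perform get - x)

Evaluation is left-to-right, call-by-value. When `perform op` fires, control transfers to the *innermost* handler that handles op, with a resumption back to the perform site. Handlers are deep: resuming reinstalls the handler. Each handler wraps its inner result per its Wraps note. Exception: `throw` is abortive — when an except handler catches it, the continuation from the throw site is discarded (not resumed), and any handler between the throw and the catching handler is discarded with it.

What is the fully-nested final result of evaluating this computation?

Answer: [23]

Working:
throw(5) @ H2 caught ⇒ 23
H3 returns [23]
= [23]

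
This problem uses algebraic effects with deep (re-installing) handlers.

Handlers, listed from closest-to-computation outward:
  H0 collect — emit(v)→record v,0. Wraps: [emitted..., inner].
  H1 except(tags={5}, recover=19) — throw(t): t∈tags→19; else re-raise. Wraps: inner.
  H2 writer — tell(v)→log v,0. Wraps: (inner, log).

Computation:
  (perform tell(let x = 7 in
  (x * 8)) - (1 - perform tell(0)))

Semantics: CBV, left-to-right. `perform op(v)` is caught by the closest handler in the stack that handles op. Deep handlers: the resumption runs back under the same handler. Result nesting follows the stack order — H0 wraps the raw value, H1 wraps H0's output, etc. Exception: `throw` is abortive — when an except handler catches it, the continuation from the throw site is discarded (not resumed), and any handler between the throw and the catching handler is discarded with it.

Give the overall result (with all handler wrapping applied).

Answer: ([-1], (56, 0))

Evaluation trace:
tell(56) @ H2 ⇒ log+=56
tell(0) @ H2 ⇒ log+=0
H0 returns [-1]
H1 returns [-1]
H2 returns ([-1], (56, 0))
= ([-1], (56, 0))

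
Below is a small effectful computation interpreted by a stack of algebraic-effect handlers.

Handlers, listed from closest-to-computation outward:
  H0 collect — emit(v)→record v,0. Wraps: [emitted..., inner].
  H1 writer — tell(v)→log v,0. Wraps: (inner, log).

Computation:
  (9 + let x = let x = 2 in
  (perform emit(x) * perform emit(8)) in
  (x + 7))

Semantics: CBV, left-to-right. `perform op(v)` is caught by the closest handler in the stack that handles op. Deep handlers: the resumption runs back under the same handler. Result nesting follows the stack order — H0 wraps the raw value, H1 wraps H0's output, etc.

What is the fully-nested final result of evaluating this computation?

Answer: ([2, 8, 16], ())

Step-by-step:
emit(2) @ H0 ⇒ out+=2
emit(8) @ H0 ⇒ out+=8
H0 returns [2, 8, 16]
H1 returns ([2, 8, 16], ())
= ([2, 8, 16], ())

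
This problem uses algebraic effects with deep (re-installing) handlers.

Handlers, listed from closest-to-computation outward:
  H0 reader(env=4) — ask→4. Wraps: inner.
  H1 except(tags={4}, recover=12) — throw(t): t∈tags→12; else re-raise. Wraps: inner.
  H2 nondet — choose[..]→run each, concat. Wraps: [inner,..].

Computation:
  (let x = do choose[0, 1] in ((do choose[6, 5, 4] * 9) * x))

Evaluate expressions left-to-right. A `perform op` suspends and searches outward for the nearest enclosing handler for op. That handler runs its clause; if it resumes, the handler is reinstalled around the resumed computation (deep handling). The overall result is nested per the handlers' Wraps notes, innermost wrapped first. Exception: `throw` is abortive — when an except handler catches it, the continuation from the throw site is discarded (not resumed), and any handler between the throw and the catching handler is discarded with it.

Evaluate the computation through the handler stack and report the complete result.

Answer: [0, 0, 0, 54, 45, 36]

Working:
choose[0, 1] @ H2
  branch[0] choose=0:
    choose[6, 5, 4] @ H2
      branch[0] choose=6:
        H0 returns 0
        H1 returns 0
        H2 returns [0]
      branch[1] choose=5:
        H0 returns 0
        H1 returns 0
        H2 returns [0]
      branch[2] choose=4:
        H0 returns 0
        H1 returns 0
        H2 returns [0]
  branch[1] choose=1:
    choose[6, 5, 4] @ H2
      branch[0] choose=6:
        H0 returns 54
        H1 returns 54
        H2 returns [54]
      branch[1] choose=5:
        H0 returns 45
        H1 returns 45
        H2 returns [45]
      branch[2] choose=4:
        H0 returns 36
        H1 returns 36
        H2 returns [36]
= [0, 0, 0, 54, 45, 36]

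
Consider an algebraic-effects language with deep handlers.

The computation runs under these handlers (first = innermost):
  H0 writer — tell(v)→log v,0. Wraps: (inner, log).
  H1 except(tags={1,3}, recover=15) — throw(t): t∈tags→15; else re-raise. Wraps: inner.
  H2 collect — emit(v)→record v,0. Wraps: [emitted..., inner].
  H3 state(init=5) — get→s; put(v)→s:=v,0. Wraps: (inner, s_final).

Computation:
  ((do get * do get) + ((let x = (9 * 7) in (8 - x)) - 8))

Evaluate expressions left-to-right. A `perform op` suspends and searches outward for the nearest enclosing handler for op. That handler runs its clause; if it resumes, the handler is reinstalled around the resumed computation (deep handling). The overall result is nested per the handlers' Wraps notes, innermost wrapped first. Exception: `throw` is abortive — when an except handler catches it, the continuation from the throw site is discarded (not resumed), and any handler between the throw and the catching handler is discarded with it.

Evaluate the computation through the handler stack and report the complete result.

Answer: ([(-38, ())], 5)

Evaluation trace:
get @ H3 ⇒ 5
get @ H3 ⇒ 5
H0 returns (-38, ())
H1 returns (-38, ())
H2 returns [(-38, ())]
H3 returns ([(-38, ())], 5)
= ([(-38, ())], 5)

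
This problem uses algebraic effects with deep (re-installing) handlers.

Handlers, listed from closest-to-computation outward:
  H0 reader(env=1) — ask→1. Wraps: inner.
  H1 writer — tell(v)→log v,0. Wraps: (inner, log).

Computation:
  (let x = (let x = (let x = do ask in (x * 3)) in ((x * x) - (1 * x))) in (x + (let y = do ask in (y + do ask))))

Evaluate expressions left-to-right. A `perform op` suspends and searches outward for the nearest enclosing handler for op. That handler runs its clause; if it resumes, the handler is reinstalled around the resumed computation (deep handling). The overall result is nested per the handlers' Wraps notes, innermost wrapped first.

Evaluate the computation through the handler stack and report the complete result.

Step-by-step:
ask @ H0 ⇒ 1
ask @ H0 ⇒ 1
ask @ H0 ⇒ 1
H0 returns 8
H1 returns (8, ())
= (8, ())

Answer: (8, ())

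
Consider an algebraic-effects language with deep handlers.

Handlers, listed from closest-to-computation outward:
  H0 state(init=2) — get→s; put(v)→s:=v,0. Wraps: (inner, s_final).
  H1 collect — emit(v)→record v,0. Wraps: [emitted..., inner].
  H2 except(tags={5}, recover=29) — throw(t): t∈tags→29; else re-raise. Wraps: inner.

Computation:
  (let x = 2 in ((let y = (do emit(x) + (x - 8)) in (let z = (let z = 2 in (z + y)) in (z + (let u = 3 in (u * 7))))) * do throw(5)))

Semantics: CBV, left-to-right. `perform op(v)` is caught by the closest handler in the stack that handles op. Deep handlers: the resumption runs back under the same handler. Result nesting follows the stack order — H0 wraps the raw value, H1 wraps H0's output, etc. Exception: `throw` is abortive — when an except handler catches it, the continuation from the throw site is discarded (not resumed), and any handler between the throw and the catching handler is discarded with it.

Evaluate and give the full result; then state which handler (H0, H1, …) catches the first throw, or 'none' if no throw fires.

Working:
emit(2) @ H1 ⇒ out+=2
throw(5) @ H2 caught ⇒ 29
= 29

Answer: 29 ; first throw caught by: H2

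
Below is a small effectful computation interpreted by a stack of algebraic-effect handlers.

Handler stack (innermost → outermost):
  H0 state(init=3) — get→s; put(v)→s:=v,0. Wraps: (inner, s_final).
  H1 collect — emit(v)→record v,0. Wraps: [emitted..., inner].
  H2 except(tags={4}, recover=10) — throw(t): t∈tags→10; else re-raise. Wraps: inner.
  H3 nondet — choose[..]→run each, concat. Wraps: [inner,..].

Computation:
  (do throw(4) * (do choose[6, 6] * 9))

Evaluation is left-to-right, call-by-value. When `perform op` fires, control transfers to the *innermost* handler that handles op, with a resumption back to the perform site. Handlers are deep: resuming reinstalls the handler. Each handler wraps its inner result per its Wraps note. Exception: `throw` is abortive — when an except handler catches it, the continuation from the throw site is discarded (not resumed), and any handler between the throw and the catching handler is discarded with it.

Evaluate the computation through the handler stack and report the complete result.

Working:
throw(4) @ H2 caught ⇒ 10
H3 returns [10]
= [10]

Answer: [10]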